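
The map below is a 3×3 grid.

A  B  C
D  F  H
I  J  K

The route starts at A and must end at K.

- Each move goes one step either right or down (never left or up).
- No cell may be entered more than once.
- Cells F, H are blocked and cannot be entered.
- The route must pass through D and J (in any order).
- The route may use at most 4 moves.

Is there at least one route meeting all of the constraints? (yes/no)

yes

One route that works: A → D → I → J → K.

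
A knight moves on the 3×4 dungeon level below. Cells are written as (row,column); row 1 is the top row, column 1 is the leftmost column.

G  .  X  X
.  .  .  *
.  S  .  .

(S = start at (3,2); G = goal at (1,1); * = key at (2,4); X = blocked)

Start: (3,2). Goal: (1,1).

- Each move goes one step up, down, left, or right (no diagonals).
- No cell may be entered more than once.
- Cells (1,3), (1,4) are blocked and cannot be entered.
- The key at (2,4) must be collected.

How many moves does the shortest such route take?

Any route passes through (2,4) somewhere between (3,2) and (1,1). Summing Manhattan distances along the two legs ((3,2) → (2,4) → (1,1)) gives a lower bound of 3 + 4 = 7 moves.
A route of 7 moves achieves this: (3,2) → (3,3) → (3,4) → (2,4) → (2,3) → (2,2) → (1,2) → (1,1).
Since 7 matches the lower bound, it is optimal.

7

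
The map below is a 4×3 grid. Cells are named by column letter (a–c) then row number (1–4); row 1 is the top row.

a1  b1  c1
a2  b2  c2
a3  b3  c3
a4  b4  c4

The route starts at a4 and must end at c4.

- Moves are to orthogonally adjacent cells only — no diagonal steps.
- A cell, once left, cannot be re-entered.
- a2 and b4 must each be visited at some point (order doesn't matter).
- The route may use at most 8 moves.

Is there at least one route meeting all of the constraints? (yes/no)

yes

One route that works: a4 → a3 → a2 → b2 → b3 → b4 → c4.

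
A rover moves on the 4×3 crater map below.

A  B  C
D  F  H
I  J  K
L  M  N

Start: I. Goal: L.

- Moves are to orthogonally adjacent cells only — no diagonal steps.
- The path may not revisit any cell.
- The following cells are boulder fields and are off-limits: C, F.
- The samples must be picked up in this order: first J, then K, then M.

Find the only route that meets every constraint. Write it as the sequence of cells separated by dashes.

The waypoints must appear in the order J, K, M, with no cell reused.
Route from I: 2× right (reaching K), down to N, 2× left (reaching L) — 5 moves in all.
Check: order respected (J at step 1, K at step 2, M at step 4).

I - J - K - N - M - L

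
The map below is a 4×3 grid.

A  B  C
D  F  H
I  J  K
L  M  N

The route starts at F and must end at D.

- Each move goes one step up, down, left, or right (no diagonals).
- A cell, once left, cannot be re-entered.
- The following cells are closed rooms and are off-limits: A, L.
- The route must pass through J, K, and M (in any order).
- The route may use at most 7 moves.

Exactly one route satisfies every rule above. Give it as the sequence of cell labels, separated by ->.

F -> H -> K -> N -> M -> J -> I -> D

The 7-move cap with required stops at J, K, M leaves no slack for detours.
Route from F: right 1 to H, down 2 to N, left 1 to M, up 1 to J, left 1 to I, up 1 to D — 7 moves in all.
Check: all required cells visited; 7 ≤ 7 moves.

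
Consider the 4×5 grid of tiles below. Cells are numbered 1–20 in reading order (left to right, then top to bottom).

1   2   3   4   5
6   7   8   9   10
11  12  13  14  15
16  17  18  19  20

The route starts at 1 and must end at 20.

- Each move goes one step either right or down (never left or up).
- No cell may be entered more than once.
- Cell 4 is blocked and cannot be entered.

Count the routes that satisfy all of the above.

31

A right/down-only route from 1 to 20 makes exactly 3 down-moves and 4 right-moves in some order.
With no other constraints that would be C(7,3) = 35 routes.
Subtract routes through each blocked cell (inclusion–exclusion for overlaps): − through 4: 4 → 31.
That gives 31 routes.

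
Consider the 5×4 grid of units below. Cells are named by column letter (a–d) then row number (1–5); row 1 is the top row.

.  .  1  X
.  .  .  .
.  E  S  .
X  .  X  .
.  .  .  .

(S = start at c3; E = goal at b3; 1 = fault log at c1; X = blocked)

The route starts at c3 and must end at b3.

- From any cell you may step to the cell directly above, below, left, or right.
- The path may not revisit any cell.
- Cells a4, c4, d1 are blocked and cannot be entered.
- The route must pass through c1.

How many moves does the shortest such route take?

5

Any route passes through c1 somewhere between c3 and b3. Summing Manhattan distances along the two legs (c3 → c1 → b3) gives a lower bound of 2 + 3 = 5 moves.
A route of 5 moves achieves this: c3 → c2 → c1 → b1 → b2 → b3.
Since 5 matches the lower bound, it is optimal.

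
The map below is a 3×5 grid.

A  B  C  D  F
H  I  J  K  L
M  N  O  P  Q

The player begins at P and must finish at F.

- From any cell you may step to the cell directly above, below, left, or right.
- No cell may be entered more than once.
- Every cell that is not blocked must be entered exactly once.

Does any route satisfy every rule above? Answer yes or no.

Colour the cells like a checkerboard: each orthogonal step flips colour, so a Hamiltonian route alternates colours. Here there are 8 cells of one colour and 7 of the other, with start on the opposite colour to the goal — the counts and endpoints can't be arranged into an alternating sequence of length 15, so no Hamiltonian route exists.

no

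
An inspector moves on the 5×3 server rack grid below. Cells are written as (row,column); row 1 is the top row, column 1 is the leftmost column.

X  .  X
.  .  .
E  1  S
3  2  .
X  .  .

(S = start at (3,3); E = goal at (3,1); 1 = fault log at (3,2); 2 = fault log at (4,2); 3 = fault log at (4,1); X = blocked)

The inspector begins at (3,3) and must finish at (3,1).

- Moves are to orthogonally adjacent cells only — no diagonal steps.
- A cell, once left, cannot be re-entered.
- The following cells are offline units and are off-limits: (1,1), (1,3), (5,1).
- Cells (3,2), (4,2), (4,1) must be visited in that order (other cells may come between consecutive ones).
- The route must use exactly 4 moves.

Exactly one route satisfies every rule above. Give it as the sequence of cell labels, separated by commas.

(3,3), (3,2), (4,2), (4,1), (3,1)

The waypoints must appear in the order (3,2), (4,2), (4,1), with no cell reused.
Route from (3,3): left 1 to (3,2), down 1 to (4,2), left 1 to (4,1), up 1 to (3,1) — 4 moves in all.
Check: order respected (1 at step 1, 2 at step 2, 3 at step 3); 4 moves as required.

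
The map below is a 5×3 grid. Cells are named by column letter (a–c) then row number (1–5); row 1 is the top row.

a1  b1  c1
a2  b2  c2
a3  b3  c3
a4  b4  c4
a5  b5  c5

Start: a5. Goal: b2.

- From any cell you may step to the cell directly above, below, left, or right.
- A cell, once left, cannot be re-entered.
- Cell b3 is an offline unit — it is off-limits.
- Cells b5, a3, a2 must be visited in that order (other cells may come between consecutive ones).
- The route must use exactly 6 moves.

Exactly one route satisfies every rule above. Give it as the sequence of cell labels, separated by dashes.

a5 - b5 - b4 - a4 - a3 - a2 - b2

The waypoints must appear in the order b5, a3, a2, with no cell reused.
Route from a5: right to b5, up to b4, left to a4, 2× up (reaching a2), right to b2 — 6 moves in all.
Check: order respected (b5 at step 1, a3 at step 4, a2 at step 5); 6 moves as required.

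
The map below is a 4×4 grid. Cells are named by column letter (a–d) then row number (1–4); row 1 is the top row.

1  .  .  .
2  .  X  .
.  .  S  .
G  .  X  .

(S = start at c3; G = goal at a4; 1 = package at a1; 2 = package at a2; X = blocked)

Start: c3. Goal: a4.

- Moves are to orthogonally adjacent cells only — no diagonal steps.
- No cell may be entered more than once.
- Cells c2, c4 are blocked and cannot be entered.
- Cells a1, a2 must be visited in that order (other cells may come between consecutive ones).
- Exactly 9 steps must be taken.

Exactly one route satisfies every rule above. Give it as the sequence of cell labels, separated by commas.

c3, d3, d2, d1, c1, b1, a1, a2, a3, a4

The waypoints must appear in the order a1, a2, with no cell reused.
Route from c3: right 1 to d3, up 2 to d1, left 3 to a1, down 3 to a4 — 9 moves in all.
Check: order respected (1 at step 6, 2 at step 7); 9 moves as required.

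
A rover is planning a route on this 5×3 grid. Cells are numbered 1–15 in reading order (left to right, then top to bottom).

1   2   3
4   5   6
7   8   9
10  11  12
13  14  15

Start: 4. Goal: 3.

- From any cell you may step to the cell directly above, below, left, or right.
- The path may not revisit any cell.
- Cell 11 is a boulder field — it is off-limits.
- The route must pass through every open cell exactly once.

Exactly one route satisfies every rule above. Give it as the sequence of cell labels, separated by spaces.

Need to visit all 14 open cells exactly once, starting at 4 and ending at 3.
Cell 14 has only two open neighbours (13 and 15), so the path must pass straight through it: one of those is the cell it's entered from and the other is where it exits.
Route from 4: up 1 to 1, right 1 to 2, down 2 to 8, left 1 to 7, down 2 to 13, right 2 to 15, up 4 to 3 — 13 moves in all.
Check: all 14 open cells covered.

4 1 2 5 8 7 10 13 14 15 12 9 6 3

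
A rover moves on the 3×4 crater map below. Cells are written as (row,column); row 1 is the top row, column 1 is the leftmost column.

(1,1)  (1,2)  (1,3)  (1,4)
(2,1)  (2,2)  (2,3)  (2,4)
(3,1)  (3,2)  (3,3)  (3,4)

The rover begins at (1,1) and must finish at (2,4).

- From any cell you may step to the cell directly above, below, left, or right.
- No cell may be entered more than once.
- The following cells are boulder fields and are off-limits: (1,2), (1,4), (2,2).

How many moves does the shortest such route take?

6

The Manhattan distance from (1,1) to (2,4) is |1−2| + |1−4| = 4, so at least 4 moves are needed.
That bound ignores the blocked cells. Measuring each leg by the fewest moves that actually steer around them ((1,1)→(2,4): 6) raises the lower bound to 6.
A route of 6 moves exists: (1,1) → (2,1) → (3,1) → (3,2) → (3,3) → (2,3) → (2,4).
Since 6 matches that lower bound, it is optimal.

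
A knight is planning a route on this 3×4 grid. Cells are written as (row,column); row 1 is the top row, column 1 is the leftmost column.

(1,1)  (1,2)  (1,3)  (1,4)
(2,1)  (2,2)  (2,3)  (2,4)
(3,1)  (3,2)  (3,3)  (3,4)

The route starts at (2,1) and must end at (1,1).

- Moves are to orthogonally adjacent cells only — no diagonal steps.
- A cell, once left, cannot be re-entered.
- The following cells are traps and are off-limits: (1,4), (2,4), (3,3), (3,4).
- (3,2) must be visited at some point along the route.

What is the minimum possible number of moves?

5

Any route passes through (3,2) somewhere between (2,1) and (1,1). Summing Manhattan distances along the two legs ((2,1) → (3,2) → (1,1)) gives a lower bound of 2 + 3 = 5 moves.
A route of 5 moves achieves this: (2,1) → (3,1) → (3,2) → (2,2) → (1,2) → (1,1).
Since 5 matches the lower bound, it is optimal.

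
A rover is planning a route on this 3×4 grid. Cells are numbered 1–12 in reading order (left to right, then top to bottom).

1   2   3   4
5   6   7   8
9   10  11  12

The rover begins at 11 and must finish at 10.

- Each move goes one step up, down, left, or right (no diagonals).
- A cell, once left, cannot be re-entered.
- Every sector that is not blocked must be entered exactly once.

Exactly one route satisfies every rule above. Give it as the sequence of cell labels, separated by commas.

Need to visit all 12 open cells exactly once, starting at 11 and ending at 10.
Route from 11: right 1 to 12, up 2 to 4, left 1 to 3, down 1 to 7, left 1 to 6, up 1 to 2, left 1 to 1, down 2 to 9, right 1 to 10 — 11 moves in all.
Check: all 12 open cells covered.

11, 12, 8, 4, 3, 7, 6, 2, 1, 5, 9, 10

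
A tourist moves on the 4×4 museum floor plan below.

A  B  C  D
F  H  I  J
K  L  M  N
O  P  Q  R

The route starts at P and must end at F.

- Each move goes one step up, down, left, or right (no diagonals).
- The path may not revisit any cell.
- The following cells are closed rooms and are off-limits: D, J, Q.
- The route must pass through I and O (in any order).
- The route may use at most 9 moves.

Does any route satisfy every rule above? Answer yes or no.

One route that works: P → O → K → L → M → I → H → F.

yes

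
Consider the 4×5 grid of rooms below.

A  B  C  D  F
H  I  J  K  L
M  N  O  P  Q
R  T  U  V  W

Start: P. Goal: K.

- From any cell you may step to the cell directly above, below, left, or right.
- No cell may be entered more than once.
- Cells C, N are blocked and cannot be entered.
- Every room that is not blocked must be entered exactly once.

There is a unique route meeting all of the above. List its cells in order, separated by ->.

P -> O -> J -> I -> B -> A -> H -> M -> R -> T -> U -> V -> W -> Q -> L -> F -> D -> K

Need to visit all 18 open cells exactly once, starting at P and ending at K.
Route from P: left to O, up to J, left to I, up to B, left to A, 3× down (reaching R), 4× right (reaching W), 3× up (reaching F), left to D, down to K — 17 moves in all.
Check: all 18 open cells covered.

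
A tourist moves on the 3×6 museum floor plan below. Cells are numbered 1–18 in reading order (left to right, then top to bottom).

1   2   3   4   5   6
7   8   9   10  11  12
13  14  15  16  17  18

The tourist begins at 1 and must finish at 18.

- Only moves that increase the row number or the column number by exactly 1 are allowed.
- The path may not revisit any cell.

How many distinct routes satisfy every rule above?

A right/down-only route from 1 to 18 makes exactly 2 down-moves and 5 right-moves in some order.
With no other constraints that would be C(7,2) = 21 routes.
That gives 21 routes.

21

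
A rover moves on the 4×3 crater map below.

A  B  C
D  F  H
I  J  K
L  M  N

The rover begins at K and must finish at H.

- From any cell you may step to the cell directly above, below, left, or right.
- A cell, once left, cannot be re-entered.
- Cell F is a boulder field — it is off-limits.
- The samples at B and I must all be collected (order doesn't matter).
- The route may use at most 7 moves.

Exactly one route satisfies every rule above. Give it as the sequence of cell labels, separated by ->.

Any route must reach B and I and still end at H within 7 moves, so the order of the required stops is forced.
Route from K: 2× left (reaching I), 2× up (reaching A), 2× right (reaching C), down to H — 7 moves in all.
Check: all required cells visited; 7 ≤ 7 moves.

K -> J -> I -> D -> A -> B -> C -> H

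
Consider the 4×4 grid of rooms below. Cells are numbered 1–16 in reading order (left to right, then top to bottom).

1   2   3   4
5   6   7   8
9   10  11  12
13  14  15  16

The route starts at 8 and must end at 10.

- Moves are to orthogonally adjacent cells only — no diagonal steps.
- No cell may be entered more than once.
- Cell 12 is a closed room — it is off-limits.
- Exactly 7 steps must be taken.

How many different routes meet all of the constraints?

12

Need simple routes of exactly 7 moves from 8 to 10 (Manhattan distance 3, so 2 moves are spent on a detour and 2 undoing it).
Branch systematically from the start, pruning whenever the remaining move budget drops below the Manhattan distance to 10 or differs from it in parity. Grouping the completions by first move — via 4: 6; via 7: 6 — and summing: 6 + 6 = 12.
That gives 12 routes.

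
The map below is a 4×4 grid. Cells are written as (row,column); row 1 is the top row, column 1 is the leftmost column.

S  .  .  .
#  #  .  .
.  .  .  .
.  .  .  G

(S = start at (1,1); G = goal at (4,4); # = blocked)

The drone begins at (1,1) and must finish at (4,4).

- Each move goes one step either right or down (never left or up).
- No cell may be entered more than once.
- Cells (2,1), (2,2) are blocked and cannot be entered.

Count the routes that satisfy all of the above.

A right/down-only route from (1,1) to (4,4) makes exactly 3 down-moves and 3 right-moves in some order.
With no other constraints that would be C(6,3) = 20 routes.
Subtract routes through each blocked cell (inclusion–exclusion for overlaps): − through (2,1): 10 − through (2,2): 12 + through (2,1)&(2,2): 6 → 4.
That gives 4 routes.

4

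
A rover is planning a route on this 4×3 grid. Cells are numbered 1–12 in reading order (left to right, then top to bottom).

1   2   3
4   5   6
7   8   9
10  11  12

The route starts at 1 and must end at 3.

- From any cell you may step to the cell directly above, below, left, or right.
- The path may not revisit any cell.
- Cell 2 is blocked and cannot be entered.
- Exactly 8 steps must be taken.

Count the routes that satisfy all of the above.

Need simple routes of exactly 8 moves from 1 to 3 (Manhattan distance 2, so 3 moves are spent on a detour and 3 undoing it).
Enumerating: 1 4 7 10 11 8 5 6 3 | 1 4 7 10 11 8 9 6 3 | 1 4 7 10 11 12 9 6 3 | 1 4 7 8 11 12 9 6 3 | 1 4 5 8 11 12 9 6 3.
That gives 5 routes.

5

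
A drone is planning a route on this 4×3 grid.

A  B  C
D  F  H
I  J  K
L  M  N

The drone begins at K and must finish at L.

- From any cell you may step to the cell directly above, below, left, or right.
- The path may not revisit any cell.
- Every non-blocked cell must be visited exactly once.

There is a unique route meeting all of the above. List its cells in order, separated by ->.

Need to visit all 12 open cells exactly once, starting at K and ending at L.
Route from K: down to N, left to M, 2× up (reaching F), right to H, up to C, 2× left (reaching A), 3× down (reaching L) — 11 moves in all.
Check: all 12 open cells covered.

K -> N -> M -> J -> F -> H -> C -> B -> A -> D -> I -> L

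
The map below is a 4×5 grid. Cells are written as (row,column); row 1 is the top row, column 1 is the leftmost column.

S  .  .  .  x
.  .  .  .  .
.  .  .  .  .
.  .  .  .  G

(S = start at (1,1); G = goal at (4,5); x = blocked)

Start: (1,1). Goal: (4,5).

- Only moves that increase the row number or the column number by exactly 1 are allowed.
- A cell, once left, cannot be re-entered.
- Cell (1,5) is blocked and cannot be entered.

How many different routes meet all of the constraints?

A right/down-only route from (1,1) to (4,5) makes exactly 3 down-moves and 4 right-moves in some order.
With no other constraints that would be C(7,3) = 35 routes.
Subtract routes through each blocked cell (inclusion–exclusion for overlaps): − through (1,5): 1 → 34.
That gives 34 routes.

34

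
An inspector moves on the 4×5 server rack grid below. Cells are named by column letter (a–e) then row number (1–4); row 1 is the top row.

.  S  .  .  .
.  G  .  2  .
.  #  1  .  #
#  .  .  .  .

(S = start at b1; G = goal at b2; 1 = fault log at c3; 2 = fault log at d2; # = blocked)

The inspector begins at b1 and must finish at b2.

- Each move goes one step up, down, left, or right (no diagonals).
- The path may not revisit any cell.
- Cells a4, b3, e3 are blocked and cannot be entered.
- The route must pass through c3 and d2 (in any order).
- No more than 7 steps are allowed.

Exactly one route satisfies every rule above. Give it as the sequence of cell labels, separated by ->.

The budget equals the shortest possible length, so every move has to be on a shortest route through the required cells.
Route from b1: 2× right (reaching d1), 2× down (reaching d3), left to c3, up to c2, left to b2 — 7 moves in all.
Check: all required cells visited; 7 ≤ 7 moves.

b1 -> c1 -> d1 -> d2 -> d3 -> c3 -> c2 -> b2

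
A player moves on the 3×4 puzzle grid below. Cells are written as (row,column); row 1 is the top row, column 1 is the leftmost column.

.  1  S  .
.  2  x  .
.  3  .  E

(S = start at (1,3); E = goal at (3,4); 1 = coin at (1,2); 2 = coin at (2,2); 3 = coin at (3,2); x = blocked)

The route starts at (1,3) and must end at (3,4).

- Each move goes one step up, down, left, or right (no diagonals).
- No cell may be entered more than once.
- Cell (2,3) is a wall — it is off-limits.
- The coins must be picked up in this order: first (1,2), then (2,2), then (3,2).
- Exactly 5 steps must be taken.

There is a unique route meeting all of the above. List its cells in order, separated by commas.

(1,3), (1,2), (2,2), (3,2), (3,3), (3,4)

The waypoints must appear in the order (1,2), (2,2), (3,2), with no cell reused.
Route from (1,3): left 1 to (1,2), down 2 to (3,2), right 2 to (3,4) — 5 moves in all.
Check: order respected (1 at step 1, 2 at step 2, 3 at step 3); 5 moves as required.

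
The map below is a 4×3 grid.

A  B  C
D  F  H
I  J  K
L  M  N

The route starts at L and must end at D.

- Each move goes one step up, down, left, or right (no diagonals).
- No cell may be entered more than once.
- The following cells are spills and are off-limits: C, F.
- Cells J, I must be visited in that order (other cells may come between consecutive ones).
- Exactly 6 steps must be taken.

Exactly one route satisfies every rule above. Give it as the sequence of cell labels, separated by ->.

The waypoints must appear in the order J, I, with no cell reused.
Route from L: 2× right (reaching N), up to K, 2× left (reaching I), up to D — 6 moves in all.
Check: order respected (J at step 4, I at step 5); 6 moves as required.

L -> M -> N -> K -> J -> I -> D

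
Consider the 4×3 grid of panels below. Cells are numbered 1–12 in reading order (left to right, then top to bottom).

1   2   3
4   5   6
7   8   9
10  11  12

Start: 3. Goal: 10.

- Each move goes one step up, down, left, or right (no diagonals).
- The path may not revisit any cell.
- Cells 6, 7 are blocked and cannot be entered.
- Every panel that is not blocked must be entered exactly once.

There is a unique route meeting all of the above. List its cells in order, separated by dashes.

3 - 2 - 1 - 4 - 5 - 8 - 9 - 12 - 11 - 10

Need to visit all 10 open cells exactly once, starting at 3 and ending at 10.
Cell 12 has only two open neighbours (9 and 11), so the path must pass straight through it: one of those is the cell it's entered from and the other is where it exits.
Route from 3: 2× left (reaching 1), down to 4, right to 5, down to 8, right to 9, down to 12, 2× left (reaching 10) — 9 moves in all.
Check: all 10 open cells covered.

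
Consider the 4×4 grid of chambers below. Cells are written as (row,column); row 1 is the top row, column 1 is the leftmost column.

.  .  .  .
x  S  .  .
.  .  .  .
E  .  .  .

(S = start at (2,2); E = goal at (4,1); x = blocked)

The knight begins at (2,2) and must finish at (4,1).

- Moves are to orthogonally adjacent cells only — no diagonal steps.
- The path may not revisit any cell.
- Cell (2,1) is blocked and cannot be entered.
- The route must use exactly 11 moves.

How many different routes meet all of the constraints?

16

Need simple routes of exactly 11 moves from (2,2) to (4,1) (Manhattan distance 3, so 4 moves are spent on a detour and 4 undoing it).
Branch systematically from the start, pruning whenever the remaining move budget drops below the Manhattan distance to (4,1) or differs from it in parity. Grouping the completions by first move — via (1,2): 11; via (3,2): 1; via (2,3): 4 — and summing: 11 + 1 + 4 = 16.
That gives 16 routes.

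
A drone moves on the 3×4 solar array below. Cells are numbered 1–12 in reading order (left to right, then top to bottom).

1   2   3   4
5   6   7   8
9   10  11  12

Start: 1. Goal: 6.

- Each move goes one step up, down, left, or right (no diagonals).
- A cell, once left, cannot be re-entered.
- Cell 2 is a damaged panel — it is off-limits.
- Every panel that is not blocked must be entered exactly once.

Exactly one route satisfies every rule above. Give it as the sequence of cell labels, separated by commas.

Need to visit all 11 open cells exactly once, starting at 1 and ending at 6.
Cell 4 has only two open neighbours (8 and 3), so the path must pass straight through it: one of those is the cell it's entered from and the other is where it exits.
Route from 1: down 2 to 9, right 3 to 12, up 2 to 4, left 1 to 3, down 1 to 7, left 1 to 6 — 10 moves in all.
Check: all 11 open cells covered.

1, 5, 9, 10, 11, 12, 8, 4, 3, 7, 6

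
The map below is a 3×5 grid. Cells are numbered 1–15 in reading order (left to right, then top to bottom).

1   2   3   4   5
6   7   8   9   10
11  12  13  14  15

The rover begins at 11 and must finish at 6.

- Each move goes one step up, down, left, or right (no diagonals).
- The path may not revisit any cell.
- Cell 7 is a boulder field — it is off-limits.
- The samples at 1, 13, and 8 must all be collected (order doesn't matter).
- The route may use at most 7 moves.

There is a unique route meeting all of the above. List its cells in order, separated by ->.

The budget equals the shortest possible length, so every move has to be on a shortest route through the required cells.
Route from 11: right 2 to 13, up 2 to 3, left 2 to 1, down 1 to 6 — 7 moves in all.
Check: all required cells visited; 7 ≤ 7 moves.

11 -> 12 -> 13 -> 8 -> 3 -> 2 -> 1 -> 6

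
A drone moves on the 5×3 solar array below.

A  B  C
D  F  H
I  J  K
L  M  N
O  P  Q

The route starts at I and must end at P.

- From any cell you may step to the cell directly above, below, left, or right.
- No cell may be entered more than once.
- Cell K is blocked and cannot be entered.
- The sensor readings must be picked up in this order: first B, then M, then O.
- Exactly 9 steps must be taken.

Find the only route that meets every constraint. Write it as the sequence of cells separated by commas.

I, D, A, B, F, J, M, L, O, P

The waypoints must appear in the order B, M, O, with no cell reused.
Route from I: up 2 to A, right 1 to B, down 3 to M, left 1 to L, down 1 to O, right 1 to P — 9 moves in all.
Check: order respected (B at step 3, M at step 6, O at step 8); 9 moves as required.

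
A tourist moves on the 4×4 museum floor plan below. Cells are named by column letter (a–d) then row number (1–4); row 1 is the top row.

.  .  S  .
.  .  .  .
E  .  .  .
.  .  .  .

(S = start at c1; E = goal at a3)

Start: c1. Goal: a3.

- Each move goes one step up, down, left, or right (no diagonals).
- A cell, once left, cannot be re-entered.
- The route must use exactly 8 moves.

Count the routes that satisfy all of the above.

Need simple routes of exactly 8 moves from c1 to a3 (Manhattan distance 4, so 2 moves are spent on a detour and 2 undoing it).
Branch systematically from the start, pruning whenever the remaining move budget drops below the Manhattan distance to a3 or differs from it in parity. Grouping the completions by first move — via c2: 12; via b1: 7; via d1: 15 — and summing: 12 + 7 + 15 = 34.
That gives 34 routes.

34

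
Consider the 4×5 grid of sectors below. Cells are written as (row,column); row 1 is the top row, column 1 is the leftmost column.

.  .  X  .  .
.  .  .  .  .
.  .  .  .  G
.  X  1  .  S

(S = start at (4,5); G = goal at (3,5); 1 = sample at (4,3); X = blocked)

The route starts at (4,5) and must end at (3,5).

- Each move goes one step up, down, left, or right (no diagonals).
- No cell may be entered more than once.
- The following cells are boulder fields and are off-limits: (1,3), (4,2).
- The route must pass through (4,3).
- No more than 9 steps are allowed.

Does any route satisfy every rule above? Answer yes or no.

One route that works: (4,5) → (4,4) → (4,3) → (3,3) → (3,4) → (3,5).

yes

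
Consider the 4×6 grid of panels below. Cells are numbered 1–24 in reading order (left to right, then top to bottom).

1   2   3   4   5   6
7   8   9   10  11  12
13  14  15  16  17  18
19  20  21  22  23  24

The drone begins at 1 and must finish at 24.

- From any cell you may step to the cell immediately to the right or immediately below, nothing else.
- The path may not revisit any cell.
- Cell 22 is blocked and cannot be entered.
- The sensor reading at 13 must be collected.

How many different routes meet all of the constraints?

2

A right/down-only route from 1 to 24 makes exactly 3 down-moves and 5 right-moves in some order.
With no other constraints that would be C(8,3) = 56 routes.
Split at 13 and multiply the segment counts (each segment already excludes blocked cells): 1→13: 1; 13→24: 2; product = 2.
That gives 2 routes.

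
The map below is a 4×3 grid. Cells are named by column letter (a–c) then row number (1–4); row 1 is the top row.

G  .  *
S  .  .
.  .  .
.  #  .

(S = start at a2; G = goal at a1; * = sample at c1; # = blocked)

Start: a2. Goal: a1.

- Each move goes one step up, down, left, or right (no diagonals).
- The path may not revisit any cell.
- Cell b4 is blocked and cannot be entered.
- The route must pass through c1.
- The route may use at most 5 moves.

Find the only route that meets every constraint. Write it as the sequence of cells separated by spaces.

Any route must reach c1 and still end at a1 within 5 moves, so the order of the required stops is forced.
Route from a2: 2× right (reaching c2), up to c1, 2× left (reaching a1) — 5 moves in all.
Check: all required cells visited; 5 ≤ 5 moves.

a2 b2 c2 c1 b1 a1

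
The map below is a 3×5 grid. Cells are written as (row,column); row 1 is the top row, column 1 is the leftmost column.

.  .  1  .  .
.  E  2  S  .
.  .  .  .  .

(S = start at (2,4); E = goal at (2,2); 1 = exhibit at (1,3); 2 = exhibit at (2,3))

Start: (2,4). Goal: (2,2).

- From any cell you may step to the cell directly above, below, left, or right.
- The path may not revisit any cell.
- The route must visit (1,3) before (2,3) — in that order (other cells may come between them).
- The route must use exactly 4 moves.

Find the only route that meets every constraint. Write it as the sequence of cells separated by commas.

The waypoints must appear in the order (1,3), (2,3), with no cell reused.
Route from (2,4): up to (1,4), left to (1,3), down to (2,3), left to (2,2) — 4 moves in all.
Check: order respected (1 at step 2, 2 at step 3); 4 moves as required.

(2,4), (1,4), (1,3), (2,3), (2,2)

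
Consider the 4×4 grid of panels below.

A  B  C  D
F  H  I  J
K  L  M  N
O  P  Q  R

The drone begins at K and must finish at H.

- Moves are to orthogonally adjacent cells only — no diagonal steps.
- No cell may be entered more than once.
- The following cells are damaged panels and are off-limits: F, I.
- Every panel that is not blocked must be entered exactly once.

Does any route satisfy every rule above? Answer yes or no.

no

Cell A has only one open neighbour but is neither the start nor the goal, so a Hamiltonian route would have to both enter and leave it through the same neighbour — impossible without revisiting.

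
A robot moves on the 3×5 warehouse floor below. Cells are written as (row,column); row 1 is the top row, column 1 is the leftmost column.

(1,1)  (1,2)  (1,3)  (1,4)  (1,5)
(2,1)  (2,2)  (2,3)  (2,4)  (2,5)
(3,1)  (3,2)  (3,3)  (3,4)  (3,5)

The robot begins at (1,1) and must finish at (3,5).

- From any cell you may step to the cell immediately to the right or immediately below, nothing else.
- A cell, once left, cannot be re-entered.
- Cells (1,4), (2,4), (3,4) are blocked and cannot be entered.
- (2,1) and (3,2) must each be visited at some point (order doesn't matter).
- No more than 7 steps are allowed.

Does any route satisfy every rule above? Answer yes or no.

Right/down moves force the required cells to be taken in the order (2,1), (3,2). Every right/down route from (3,2) to (3,5) runs into a blocked cell, so that leg cannot be completed.

no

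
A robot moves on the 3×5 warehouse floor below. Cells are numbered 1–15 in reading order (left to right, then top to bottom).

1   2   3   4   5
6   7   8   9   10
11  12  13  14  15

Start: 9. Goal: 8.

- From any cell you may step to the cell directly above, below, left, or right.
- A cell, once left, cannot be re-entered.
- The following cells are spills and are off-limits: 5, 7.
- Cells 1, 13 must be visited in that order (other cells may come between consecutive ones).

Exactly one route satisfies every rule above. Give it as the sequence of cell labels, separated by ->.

The waypoints must appear in the order 1, 13, with no cell reused.
Route from 9: up to 4, 3× left (reaching 1), 2× down (reaching 11), 2× right (reaching 13), up to 8 — 9 moves in all.
Check: order respected (1 at step 4, 13 at step 8).

9 -> 4 -> 3 -> 2 -> 1 -> 6 -> 11 -> 12 -> 13 -> 8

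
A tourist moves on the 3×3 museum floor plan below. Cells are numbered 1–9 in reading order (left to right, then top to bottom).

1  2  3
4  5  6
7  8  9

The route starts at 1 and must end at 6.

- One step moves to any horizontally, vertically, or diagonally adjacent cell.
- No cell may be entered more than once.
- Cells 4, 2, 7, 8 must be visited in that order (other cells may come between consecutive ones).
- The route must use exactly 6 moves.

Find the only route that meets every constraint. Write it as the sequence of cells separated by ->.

1 -> 4 -> 2 -> 5 -> 7 -> 8 -> 6

The waypoints must appear in the order 4, 2, 7, 8, with no cell reused.
Route from 1: down 1 to 4, up-right 1 to 2, down 1 to 5, down-left 1 to 7, right 1 to 8, up-right 1 to 6 — 6 moves in all.
Check: order respected (4 at step 1, 2 at step 2, 7 at step 4, 8 at step 5); 6 moves as required.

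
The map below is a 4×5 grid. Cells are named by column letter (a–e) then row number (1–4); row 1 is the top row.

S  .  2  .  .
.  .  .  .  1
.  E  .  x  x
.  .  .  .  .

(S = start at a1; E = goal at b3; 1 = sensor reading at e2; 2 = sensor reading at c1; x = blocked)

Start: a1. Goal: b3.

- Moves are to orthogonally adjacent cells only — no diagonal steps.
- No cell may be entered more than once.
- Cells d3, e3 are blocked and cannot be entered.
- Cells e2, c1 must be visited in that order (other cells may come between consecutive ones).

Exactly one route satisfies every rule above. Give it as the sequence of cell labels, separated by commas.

The waypoints must appear in the order e2, c1, with no cell reused.
Route from a1: down 3 to a4, right 2 to c4, up 2 to c2, right 2 to e2, up 1 to e1, left 3 to b1, down 2 to b3 — 15 moves in all.
Check: order respected (1 at step 9, 2 at step 12).

a1, a2, a3, a4, b4, c4, c3, c2, d2, e2, e1, d1, c1, b1, b2, b3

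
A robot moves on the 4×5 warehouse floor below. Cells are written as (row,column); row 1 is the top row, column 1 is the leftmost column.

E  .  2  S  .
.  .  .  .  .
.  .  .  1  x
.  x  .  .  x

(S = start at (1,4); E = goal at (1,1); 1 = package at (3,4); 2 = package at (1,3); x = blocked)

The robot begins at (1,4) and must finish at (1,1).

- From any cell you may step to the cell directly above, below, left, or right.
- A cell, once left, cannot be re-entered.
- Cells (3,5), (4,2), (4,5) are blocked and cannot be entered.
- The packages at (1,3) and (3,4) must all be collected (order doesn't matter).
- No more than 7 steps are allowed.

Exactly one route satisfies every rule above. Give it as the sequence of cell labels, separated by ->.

Any route must reach (1,3) and (3,4) and still end at (1,1) within 7 moves, so the order of the required stops is forced.
Route from (1,4): 2× down (reaching (3,4)), left to (3,3), 2× up (reaching (1,3)), 2× left (reaching (1,1)) — 7 moves in all.
Check: all required cells visited; 7 ≤ 7 moves.

(1,4) -> (2,4) -> (3,4) -> (3,3) -> (2,3) -> (1,3) -> (1,2) -> (1,1)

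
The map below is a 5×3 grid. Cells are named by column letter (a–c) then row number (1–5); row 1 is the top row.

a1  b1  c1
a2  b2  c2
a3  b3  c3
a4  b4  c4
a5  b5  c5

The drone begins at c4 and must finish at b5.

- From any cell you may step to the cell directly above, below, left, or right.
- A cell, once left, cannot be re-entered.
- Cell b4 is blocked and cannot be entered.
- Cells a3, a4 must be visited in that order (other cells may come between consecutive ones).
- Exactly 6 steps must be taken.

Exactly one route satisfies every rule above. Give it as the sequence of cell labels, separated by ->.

The waypoints must appear in the order a3, a4, with no cell reused.
Route from c4: up to c3, 2× left (reaching a3), 2× down (reaching a5), right to b5 — 6 moves in all.
Check: order respected (a3 at step 3, a4 at step 4); 6 moves as required.

c4 -> c3 -> b3 -> a3 -> a4 -> a5 -> b5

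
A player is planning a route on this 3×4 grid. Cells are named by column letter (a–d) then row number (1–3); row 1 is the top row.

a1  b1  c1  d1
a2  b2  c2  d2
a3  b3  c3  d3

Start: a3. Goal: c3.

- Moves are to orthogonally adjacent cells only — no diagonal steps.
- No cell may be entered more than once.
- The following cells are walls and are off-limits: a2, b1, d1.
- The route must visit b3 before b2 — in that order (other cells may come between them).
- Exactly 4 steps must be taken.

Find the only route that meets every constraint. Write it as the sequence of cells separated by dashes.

a3 - b3 - b2 - c2 - c3

The waypoints must appear in the order b3, b2, with no cell reused.
Route from a3: right to b3, up to b2, right to c2, down to c3 — 4 moves in all.
Check: order respected (b3 at step 1, b2 at step 2); 4 moves as required.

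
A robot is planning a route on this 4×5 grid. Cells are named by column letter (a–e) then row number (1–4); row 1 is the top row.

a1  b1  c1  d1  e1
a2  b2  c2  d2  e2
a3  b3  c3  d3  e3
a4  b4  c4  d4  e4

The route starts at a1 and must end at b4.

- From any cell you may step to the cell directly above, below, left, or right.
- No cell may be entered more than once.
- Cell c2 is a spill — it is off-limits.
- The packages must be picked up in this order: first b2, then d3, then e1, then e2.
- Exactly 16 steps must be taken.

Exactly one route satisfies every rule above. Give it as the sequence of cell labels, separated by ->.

The waypoints must appear in the order b2, d3, e1, e2, with no cell reused.
Route from a1: right 1 to b1, down 1 to b2, left 1 to a2, down 1 to a3, right 3 to d3, up 2 to d1, right 1 to e1, down 3 to e4, left 3 to b4 — 16 moves in all.
Check: order respected (b2 at step 2, d3 at step 7, e1 at step 10, e2 at step 11); 16 moves as required.

a1 -> b1 -> b2 -> a2 -> a3 -> b3 -> c3 -> d3 -> d2 -> d1 -> e1 -> e2 -> e3 -> e4 -> d4 -> c4 -> b4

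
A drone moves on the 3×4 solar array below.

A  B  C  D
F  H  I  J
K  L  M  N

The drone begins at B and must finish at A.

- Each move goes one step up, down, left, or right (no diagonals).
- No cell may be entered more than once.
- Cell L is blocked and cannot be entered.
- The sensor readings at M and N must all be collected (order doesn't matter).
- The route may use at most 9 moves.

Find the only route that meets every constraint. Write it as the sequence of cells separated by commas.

The budget equals the shortest possible length, so every move has to be on a shortest route through the required cells.
Route from B: right 2 to D, down 2 to N, left 1 to M, up 1 to I, left 2 to F, up 1 to A — 9 moves in all.
Check: all required cells visited; 9 ≤ 9 moves.

B, C, D, J, N, M, I, H, F, A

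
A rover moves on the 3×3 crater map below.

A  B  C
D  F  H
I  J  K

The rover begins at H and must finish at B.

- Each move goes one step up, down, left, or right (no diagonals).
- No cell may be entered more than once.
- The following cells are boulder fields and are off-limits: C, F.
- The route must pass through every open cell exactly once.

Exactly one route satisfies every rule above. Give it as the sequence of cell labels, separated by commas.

H, K, J, I, D, A, B

Need to visit all 7 open cells exactly once, starting at H and ending at B.
Cell A has only two open neighbours (D and B), so the path must pass straight through it: one of those is the cell it's entered from and the other is where it exits.
Route from H: down to K, 2× left (reaching I), 2× up (reaching A), right to B — 6 moves in all.
Check: all 7 open cells covered.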